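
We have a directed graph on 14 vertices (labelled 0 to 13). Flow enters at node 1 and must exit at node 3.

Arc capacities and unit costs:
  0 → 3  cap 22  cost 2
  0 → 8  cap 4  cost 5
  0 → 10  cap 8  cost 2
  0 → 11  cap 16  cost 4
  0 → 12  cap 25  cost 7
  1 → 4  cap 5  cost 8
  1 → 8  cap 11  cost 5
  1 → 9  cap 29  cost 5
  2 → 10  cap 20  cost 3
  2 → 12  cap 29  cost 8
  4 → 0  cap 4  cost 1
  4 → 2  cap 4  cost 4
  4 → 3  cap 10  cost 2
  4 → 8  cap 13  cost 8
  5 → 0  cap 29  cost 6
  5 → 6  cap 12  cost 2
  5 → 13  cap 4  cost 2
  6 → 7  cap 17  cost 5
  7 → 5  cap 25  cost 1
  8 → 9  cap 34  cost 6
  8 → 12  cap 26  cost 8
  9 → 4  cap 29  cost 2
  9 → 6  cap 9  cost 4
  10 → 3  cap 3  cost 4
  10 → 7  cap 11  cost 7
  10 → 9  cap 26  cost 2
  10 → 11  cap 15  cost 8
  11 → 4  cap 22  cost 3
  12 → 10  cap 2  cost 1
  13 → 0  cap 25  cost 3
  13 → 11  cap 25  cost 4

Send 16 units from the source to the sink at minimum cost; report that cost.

shortest-cost path #1: 1→9→4→3 push 10 @ unit cost 9 (adds 90)
shortest-cost path #2: 1→9→4→0→3 push 4 @ unit cost 10 (adds 40)
shortest-cost path #3: 1→8→12→10→3 push 2 @ unit cost 18 (adds 36)
total cost = 166

Minimum cost for 16 units: 166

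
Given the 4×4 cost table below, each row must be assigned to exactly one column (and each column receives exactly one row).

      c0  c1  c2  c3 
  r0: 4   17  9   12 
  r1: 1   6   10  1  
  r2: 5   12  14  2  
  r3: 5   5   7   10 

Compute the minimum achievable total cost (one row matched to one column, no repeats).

Minimum assignment cost: 17

optimal assignment: row0→col2 (cost 9), row1→col0 (cost 1), row2→col3 (cost 2), row3→col1 (cost 5)
total = 9 + 1 + 2 + 5 = 17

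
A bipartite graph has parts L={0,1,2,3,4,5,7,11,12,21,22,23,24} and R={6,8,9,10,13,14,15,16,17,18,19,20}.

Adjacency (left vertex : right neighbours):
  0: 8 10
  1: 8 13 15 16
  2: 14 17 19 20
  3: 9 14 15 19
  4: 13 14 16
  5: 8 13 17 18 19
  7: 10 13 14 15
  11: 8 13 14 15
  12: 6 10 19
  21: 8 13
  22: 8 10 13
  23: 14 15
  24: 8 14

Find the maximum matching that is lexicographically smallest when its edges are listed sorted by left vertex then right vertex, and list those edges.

|M| = 10 (so the lex-smallest maximum matching has 10 edges)
process left vertices in ascending order; for each, take the smallest-labelled available neighbour that still permits 10 edges overall, or leave it unmatched if none does
lex-smallest matching: {0-8, 1-13, 2-17, 3-9, 4-16, 5-18, 7-10, 11-14, 12-6, 23-15}

Lex-smallest maximum matching: {(0,8), (1,13), (2,17), (3,9), (4,16), (5,18), (7,10), (11,14), (12,6), (23,15)}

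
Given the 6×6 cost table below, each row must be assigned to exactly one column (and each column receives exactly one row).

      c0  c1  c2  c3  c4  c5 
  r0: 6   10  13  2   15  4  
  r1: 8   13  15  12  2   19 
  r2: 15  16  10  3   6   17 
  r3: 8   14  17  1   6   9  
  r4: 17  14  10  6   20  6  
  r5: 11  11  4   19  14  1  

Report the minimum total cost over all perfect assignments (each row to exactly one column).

Minimum assignment cost: 33

optimal assignment: row0→col1 (cost 10), row1→col4 (cost 2), row2→col3 (cost 3), row3→col0 (cost 8), row4→col5 (cost 6), row5→col2 (cost 4)
total = 10 + 2 + 3 + 8 + 6 + 4 = 33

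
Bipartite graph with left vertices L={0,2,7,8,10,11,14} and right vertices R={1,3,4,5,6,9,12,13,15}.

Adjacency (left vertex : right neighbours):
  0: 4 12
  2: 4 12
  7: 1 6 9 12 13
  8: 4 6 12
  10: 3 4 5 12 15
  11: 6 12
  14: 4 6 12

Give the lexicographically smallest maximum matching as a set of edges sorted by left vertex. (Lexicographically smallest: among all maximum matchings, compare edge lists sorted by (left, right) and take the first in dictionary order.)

Lex-smallest maximum matching: {(0,4), (2,12), (7,1), (8,6), (10,3)}

|M| = 5 (so the lex-smallest maximum matching has 5 edges)
process left vertices in ascending order; for each, take the smallest-labelled available neighbour that still permits 5 edges overall, or leave it unmatched if none does
lex-smallest matching: {0-4, 2-12, 7-1, 8-6, 10-3}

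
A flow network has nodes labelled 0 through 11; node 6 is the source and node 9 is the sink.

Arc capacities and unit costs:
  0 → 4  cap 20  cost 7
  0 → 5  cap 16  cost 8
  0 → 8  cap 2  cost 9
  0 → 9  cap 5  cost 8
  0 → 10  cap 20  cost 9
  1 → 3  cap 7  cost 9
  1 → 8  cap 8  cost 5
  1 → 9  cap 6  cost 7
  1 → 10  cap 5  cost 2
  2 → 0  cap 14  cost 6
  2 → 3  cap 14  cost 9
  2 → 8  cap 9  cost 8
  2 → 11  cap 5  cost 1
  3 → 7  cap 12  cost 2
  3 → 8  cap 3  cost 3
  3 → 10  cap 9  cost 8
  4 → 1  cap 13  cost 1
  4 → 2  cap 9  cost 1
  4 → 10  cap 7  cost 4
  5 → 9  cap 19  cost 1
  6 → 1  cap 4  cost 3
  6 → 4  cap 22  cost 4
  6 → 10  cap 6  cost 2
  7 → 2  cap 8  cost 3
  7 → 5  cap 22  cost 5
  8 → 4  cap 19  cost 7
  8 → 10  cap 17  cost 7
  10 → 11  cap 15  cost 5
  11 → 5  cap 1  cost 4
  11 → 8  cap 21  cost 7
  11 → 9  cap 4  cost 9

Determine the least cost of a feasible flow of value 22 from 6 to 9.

Minimum cost for 22 units: 359

shortest-cost path #1: 6→1→9 push 4 @ unit cost 10 (adds 40)
shortest-cost path #2: 6→4→2→11→5→9 push 1 @ unit cost 11 (adds 11)
shortest-cost path #3: 6→4→1→9 push 2 @ unit cost 12 (adds 24)
shortest-cost path #4: 6→4→2→11→9 push 4 @ unit cost 15 (adds 60)
shortest-cost path #5: 6→4→2→0→9 push 4 @ unit cost 19 (adds 76)
shortest-cost path #6: 6→10→11→2→0→9 push 1 @ unit cost 20 (adds 20)
shortest-cost path #7: 6→10→11→2→0→5→9 push 4 @ unit cost 21 (adds 84)
shortest-cost path #8: 6→4→1→3→7→5→9 push 2 @ unit cost 22 (adds 44)
total cost = 359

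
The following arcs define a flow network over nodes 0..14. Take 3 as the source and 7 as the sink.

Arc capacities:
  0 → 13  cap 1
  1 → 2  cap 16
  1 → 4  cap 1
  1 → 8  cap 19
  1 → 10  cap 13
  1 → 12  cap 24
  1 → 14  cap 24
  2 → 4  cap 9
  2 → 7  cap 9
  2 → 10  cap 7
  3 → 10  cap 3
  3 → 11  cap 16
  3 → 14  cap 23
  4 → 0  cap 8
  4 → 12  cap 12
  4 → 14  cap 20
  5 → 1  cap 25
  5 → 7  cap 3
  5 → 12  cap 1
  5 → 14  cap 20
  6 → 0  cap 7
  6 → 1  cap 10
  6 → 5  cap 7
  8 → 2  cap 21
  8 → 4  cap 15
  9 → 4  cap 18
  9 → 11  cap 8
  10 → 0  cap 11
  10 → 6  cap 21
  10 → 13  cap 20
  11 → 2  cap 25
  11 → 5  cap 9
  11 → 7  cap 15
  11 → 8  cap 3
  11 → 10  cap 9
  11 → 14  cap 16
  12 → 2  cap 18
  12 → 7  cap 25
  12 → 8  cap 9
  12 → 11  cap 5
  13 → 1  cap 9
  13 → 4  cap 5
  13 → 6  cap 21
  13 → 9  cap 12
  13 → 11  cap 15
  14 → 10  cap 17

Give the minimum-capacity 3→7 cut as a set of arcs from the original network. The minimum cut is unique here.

augment #1: 3→11→7 push 15
augment #2: 3→11→2→7 push 1
augment #3: 3→10→6→5→7 push 3
augment #4: 3→14→10→6→1→2→7 push 8
augment #5: 3→14→10→6→1→12→7 push 2
augment #6: 3→14→10→6→5→12→7 push 1
augment #7: 3→14→10→13→1→12→7 push 6
max flow = 36; residual-reachable set from 3 gives S-side
cut edges (S→T): {(3,10), (3,11), (14,10)} total cap 36

Min-cut arcs: {(3,10), (3,11), (14,10)} (total capacity 36)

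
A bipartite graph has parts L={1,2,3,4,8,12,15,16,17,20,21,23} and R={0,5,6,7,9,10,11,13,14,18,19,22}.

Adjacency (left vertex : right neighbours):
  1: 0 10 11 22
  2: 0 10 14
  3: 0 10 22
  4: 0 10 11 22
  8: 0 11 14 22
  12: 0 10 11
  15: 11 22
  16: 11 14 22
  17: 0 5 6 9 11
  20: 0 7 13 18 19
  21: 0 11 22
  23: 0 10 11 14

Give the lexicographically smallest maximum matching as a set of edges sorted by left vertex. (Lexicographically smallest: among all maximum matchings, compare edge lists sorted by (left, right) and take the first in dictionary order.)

Lex-smallest maximum matching: {(1,0), (2,10), (3,22), (4,11), (8,14), (17,5), (20,7)}

|M| = 7 (so the lex-smallest maximum matching has 7 edges)
process left vertices in ascending order; for each, take the smallest-labelled available neighbour that still permits 7 edges overall, or leave it unmatched if none does
lex-smallest matching: {1-0, 2-10, 3-22, 4-11, 8-14, 17-5, 20-7}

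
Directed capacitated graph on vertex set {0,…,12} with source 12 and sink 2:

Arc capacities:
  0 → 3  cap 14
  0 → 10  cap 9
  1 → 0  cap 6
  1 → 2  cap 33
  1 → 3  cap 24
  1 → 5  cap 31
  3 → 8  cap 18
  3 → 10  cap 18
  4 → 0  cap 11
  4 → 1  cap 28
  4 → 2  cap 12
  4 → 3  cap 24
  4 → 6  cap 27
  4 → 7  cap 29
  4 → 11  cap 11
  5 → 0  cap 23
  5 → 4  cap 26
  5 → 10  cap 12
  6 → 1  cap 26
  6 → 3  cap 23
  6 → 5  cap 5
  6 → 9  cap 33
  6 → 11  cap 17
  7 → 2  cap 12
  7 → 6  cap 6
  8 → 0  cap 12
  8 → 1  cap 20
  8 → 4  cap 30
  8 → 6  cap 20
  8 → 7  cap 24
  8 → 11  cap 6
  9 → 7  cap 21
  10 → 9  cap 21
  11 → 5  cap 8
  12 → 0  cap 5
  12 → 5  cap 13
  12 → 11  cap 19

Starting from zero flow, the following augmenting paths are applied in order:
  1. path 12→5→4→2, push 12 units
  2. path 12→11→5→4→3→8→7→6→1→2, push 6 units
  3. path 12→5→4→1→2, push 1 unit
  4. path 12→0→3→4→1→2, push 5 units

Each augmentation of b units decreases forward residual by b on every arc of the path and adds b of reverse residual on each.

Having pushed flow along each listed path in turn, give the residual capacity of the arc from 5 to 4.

Residual capacity of (5,4): 7

after path 1 (12→5→4→2, push 12): res(5,4)=14
after path 2 (12→11→5→4→3→8→7→6→1→2, push 6): res(5,4)=8
after path 3 (12→5→4→1→2, push 1): res(5,4)=7
after path 4 (12→0→3→4→1→2, push 5): res(5,4)=7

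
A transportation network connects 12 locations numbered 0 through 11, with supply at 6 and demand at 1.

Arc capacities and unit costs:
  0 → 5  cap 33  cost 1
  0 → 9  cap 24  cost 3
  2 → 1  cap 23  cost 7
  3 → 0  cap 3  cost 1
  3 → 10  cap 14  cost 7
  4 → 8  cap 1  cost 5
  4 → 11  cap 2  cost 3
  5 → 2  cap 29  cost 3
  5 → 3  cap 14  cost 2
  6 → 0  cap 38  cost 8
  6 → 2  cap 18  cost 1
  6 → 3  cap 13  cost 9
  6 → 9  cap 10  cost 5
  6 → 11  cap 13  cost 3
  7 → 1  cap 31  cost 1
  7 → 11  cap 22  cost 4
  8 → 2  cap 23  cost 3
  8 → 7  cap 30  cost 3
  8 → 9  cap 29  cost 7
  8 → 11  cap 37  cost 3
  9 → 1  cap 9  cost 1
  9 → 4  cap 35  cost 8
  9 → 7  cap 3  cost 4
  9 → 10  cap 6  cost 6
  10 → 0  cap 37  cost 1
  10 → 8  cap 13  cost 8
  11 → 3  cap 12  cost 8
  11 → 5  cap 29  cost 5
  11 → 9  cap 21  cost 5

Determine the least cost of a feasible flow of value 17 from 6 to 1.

Minimum cost for 17 units: 118

shortest-cost path #1: 6→9→1 push 9 @ unit cost 6 (adds 54)
shortest-cost path #2: 6→2→1 push 8 @ unit cost 8 (adds 64)
total cost = 118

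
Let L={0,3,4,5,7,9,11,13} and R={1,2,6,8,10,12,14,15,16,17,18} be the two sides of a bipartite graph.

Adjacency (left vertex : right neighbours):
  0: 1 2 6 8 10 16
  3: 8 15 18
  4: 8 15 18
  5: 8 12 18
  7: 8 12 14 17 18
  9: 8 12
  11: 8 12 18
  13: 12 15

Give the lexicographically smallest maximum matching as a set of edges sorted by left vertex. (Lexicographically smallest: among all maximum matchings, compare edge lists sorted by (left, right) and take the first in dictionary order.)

|M| = 6 (so the lex-smallest maximum matching has 6 edges)
process left vertices in ascending order; for each, take the smallest-labelled available neighbour that still permits 6 edges overall, or leave it unmatched if none does
lex-smallest matching: {0-1, 3-8, 4-15, 5-12, 7-14, 11-18}

Lex-smallest maximum matching: {(0,1), (3,8), (4,15), (5,12), (7,14), (11,18)}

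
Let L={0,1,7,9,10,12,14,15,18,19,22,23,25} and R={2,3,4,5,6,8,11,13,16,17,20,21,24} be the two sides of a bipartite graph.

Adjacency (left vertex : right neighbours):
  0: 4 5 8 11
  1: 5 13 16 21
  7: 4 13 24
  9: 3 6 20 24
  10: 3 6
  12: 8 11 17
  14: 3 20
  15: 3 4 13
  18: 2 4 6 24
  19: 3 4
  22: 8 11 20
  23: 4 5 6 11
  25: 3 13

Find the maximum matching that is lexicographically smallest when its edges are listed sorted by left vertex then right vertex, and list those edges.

Lex-smallest maximum matching: {(0,5), (1,16), (7,4), (9,24), (10,6), (12,17), (14,20), (15,3), (18,2), (22,8), (23,11), (25,13)}

|M| = 12 (so the lex-smallest maximum matching has 12 edges)
process left vertices in ascending order; for each, take the smallest-labelled available neighbour that still permits 12 edges overall, or leave it unmatched if none does
lex-smallest matching: {0-5, 1-16, 7-4, 9-24, 10-6, 12-17, 14-20, 15-3, 18-2, 22-8, 23-11, 25-13}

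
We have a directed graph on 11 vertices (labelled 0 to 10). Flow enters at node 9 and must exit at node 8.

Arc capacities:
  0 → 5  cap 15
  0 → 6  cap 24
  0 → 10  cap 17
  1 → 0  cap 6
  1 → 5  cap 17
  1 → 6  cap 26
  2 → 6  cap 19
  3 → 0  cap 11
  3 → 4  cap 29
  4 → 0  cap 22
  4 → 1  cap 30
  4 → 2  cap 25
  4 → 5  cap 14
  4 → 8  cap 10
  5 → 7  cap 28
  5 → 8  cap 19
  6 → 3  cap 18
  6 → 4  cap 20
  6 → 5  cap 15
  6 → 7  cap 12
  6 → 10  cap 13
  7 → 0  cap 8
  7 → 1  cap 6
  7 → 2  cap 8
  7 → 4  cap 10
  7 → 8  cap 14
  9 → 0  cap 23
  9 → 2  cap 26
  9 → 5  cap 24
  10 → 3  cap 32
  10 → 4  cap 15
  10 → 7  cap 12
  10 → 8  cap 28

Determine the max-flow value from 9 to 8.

Maximum flow value: 66

augment #1: 9→5→8 bottleneck 19, total now 19
augment #2: 9→0→10→8 bottleneck 17, total now 36
augment #3: 9→5→7→8 bottleneck 5, total now 41
augment #4: 9→0→5→7→8 bottleneck 6, total now 47
augment #5: 9→2→6→4→8 bottleneck 10, total now 57
augment #6: 9→2→6→7→8 bottleneck 3, total now 60
augment #7: 9→2→6→10→8 bottleneck 6, total now 66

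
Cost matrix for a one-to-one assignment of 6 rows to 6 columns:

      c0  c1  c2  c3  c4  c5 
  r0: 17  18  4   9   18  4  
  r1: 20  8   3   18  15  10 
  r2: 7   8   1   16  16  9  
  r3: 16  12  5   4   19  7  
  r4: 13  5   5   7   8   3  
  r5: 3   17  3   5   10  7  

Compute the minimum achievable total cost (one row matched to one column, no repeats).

optimal assignment: row0→col5 (cost 4), row1→col1 (cost 8), row2→col2 (cost 1), row3→col3 (cost 4), row4→col4 (cost 8), row5→col0 (cost 3)
total = 4 + 8 + 1 + 4 + 8 + 3 = 28

Minimum assignment cost: 28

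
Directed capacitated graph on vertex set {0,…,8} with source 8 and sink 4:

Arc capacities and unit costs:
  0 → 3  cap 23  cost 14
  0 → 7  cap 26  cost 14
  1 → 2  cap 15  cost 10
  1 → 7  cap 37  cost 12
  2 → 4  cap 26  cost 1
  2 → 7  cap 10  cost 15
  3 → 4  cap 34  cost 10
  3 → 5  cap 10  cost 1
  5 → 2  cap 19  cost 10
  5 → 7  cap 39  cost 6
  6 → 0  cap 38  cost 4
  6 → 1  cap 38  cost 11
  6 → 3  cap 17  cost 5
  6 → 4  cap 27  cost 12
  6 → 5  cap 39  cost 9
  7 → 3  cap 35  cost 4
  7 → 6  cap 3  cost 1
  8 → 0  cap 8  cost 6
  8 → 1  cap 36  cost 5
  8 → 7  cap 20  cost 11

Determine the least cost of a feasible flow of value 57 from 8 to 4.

Minimum cost for 57 units: 1421

shortest-cost path #1: 8→1→2→4 push 15 @ unit cost 16 (adds 240)
shortest-cost path #2: 8→7→6→4 push 3 @ unit cost 24 (adds 72)
shortest-cost path #3: 8→7→3→4 push 17 @ unit cost 25 (adds 425)
shortest-cost path #4: 8→0→3→4 push 8 @ unit cost 30 (adds 240)
shortest-cost path #5: 8→1→7→3→4 push 9 @ unit cost 31 (adds 279)
shortest-cost path #6: 8→1→7→3→5→2→4 push 5 @ unit cost 33 (adds 165)
total cost = 1421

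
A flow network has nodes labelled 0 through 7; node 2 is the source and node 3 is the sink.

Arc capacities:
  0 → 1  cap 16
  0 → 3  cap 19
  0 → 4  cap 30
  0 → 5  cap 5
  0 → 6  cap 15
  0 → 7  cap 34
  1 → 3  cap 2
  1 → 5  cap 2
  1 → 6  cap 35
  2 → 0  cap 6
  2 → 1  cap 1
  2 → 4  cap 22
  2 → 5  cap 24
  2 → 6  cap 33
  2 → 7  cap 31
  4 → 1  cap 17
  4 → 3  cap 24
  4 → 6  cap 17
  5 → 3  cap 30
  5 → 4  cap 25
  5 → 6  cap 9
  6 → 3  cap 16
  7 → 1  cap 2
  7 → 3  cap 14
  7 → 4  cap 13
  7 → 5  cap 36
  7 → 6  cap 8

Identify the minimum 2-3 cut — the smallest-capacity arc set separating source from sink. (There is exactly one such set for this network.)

Min-cut arcs: {(1,3), (2,0), (4,3), (5,3), (6,3), (7,3)} (total capacity 92)

augment #1: 2→0→3 push 6
augment #2: 2→1→3 push 1
augment #3: 2→4→3 push 22
augment #4: 2→5→3 push 24
augment #5: 2→6→3 push 16
augment #6: 2→7→3 push 14
augment #7: 2→7→1→3 push 1
augment #8: 2→7→4→3 push 2
augment #9: 2→7→5→3 push 6
max flow = 92; residual-reachable set from 2 gives S-side
cut edges (S→T): {(1,3), (2,0), (4,3), (5,3), (6,3), (7,3)} total cap 92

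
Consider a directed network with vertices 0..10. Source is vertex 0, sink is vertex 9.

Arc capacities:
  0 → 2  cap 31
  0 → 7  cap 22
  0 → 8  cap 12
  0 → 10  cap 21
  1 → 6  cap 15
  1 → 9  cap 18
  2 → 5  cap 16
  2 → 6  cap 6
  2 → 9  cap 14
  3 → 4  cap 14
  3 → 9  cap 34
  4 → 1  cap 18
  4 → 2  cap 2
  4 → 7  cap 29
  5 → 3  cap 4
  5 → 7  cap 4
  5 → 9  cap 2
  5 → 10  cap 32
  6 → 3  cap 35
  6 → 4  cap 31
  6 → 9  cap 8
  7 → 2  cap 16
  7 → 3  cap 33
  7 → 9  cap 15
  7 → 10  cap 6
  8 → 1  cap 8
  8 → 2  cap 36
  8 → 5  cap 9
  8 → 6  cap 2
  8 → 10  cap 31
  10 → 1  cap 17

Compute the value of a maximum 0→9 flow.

Maximum flow value: 79

augment #1: 0→2→9 bottleneck 14, total now 14
augment #2: 0→7→9 bottleneck 15, total now 29
augment #3: 0→2→5→9 bottleneck 2, total now 31
augment #4: 0→2→6→9 bottleneck 6, total now 37
augment #5: 0→7→3→9 bottleneck 7, total now 44
augment #6: 0→8→1→9 bottleneck 8, total now 52
augment #7: 0→8→6→9 bottleneck 2, total now 54
augment #8: 0→10→1→9 bottleneck 10, total now 64
augment #9: 0→2→5→3→9 bottleneck 4, total now 68
augment #10: 0→2→5→7→3→9 bottleneck 4, total now 72
augment #11: 0→10→1→6→3→9 bottleneck 7, total now 79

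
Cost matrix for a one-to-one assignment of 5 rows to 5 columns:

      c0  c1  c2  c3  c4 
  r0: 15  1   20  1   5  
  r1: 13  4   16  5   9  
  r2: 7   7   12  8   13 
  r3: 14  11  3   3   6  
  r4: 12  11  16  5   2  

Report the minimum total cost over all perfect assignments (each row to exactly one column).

Minimum assignment cost: 17

optimal assignment: row0→col3 (cost 1), row1→col1 (cost 4), row2→col0 (cost 7), row3→col2 (cost 3), row4→col4 (cost 2)
total = 1 + 4 + 7 + 3 + 2 = 17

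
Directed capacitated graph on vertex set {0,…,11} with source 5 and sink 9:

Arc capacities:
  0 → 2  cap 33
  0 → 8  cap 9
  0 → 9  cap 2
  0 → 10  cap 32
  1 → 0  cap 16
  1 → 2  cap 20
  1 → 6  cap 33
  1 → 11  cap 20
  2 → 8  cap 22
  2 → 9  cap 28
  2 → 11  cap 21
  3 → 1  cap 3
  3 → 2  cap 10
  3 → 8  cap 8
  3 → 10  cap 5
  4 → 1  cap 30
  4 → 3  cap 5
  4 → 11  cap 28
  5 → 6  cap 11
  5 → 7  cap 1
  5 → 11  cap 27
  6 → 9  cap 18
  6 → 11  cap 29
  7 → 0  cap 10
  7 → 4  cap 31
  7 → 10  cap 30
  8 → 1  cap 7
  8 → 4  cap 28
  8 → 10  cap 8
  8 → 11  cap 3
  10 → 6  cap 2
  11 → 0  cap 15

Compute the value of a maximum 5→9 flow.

Maximum flow value: 27

augment #1: 5→6→9 bottleneck 11, total now 11
augment #2: 5→7→0→9 bottleneck 1, total now 12
augment #3: 5→11→0→9 bottleneck 1, total now 13
augment #4: 5→11→0→2→9 bottleneck 14, total now 27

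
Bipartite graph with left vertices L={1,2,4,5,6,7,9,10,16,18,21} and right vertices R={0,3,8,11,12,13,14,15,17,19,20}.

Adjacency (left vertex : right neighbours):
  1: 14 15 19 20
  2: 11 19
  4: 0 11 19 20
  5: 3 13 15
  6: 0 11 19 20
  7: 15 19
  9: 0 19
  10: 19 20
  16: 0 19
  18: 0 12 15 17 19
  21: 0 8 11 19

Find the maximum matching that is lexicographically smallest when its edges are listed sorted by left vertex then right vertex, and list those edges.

Lex-smallest maximum matching: {(1,14), (2,11), (4,0), (5,3), (6,19), (7,15), (10,20), (18,12), (21,8)}

|M| = 9 (so the lex-smallest maximum matching has 9 edges)
process left vertices in ascending order; for each, take the smallest-labelled available neighbour that still permits 9 edges overall, or leave it unmatched if none does
lex-smallest matching: {1-14, 2-11, 4-0, 5-3, 6-19, 7-15, 10-20, 18-12, 21-8}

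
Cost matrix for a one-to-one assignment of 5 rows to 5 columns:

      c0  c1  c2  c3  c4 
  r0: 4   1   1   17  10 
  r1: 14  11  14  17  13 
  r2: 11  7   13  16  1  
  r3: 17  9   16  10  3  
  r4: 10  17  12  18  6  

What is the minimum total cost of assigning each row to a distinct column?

Minimum assignment cost: 33

optimal assignment: row0→col2 (cost 1), row1→col1 (cost 11), row2→col4 (cost 1), row3→col3 (cost 10), row4→col0 (cost 10)
total = 1 + 11 + 1 + 10 + 10 = 33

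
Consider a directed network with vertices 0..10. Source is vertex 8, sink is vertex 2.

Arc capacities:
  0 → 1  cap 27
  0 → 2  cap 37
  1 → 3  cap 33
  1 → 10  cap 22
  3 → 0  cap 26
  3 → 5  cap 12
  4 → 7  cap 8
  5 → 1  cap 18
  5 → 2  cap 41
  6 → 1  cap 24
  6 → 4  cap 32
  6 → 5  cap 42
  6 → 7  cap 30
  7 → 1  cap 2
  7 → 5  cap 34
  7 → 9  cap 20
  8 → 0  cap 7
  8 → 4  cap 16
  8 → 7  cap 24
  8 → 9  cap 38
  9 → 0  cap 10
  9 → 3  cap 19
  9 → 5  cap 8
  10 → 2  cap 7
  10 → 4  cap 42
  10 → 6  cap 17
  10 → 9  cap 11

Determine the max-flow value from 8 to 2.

Maximum flow value: 76

augment #1: 8→0→2 bottleneck 7, total now 7
augment #2: 8→7→5→2 bottleneck 24, total now 31
augment #3: 8→9→0→2 bottleneck 10, total now 41
augment #4: 8→9→5→2 bottleneck 8, total now 49
augment #5: 8→4→7→5→2 bottleneck 8, total now 57
augment #6: 8→9→3→0→2 bottleneck 19, total now 76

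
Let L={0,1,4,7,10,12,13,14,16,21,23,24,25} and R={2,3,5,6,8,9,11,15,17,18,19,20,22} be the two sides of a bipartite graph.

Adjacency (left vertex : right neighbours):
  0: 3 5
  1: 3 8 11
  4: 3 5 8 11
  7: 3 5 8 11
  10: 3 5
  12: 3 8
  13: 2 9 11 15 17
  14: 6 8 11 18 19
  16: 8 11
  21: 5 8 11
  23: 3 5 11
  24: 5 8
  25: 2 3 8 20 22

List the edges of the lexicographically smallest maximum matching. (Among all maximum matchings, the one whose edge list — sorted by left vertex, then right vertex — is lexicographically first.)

Lex-smallest maximum matching: {(0,3), (1,8), (4,5), (7,11), (13,2), (14,6), (25,20)}

|M| = 7 (so the lex-smallest maximum matching has 7 edges)
process left vertices in ascending order; for each, take the smallest-labelled available neighbour that still permits 7 edges overall, or leave it unmatched if none does
lex-smallest matching: {0-3, 1-8, 4-5, 7-11, 13-2, 14-6, 25-20}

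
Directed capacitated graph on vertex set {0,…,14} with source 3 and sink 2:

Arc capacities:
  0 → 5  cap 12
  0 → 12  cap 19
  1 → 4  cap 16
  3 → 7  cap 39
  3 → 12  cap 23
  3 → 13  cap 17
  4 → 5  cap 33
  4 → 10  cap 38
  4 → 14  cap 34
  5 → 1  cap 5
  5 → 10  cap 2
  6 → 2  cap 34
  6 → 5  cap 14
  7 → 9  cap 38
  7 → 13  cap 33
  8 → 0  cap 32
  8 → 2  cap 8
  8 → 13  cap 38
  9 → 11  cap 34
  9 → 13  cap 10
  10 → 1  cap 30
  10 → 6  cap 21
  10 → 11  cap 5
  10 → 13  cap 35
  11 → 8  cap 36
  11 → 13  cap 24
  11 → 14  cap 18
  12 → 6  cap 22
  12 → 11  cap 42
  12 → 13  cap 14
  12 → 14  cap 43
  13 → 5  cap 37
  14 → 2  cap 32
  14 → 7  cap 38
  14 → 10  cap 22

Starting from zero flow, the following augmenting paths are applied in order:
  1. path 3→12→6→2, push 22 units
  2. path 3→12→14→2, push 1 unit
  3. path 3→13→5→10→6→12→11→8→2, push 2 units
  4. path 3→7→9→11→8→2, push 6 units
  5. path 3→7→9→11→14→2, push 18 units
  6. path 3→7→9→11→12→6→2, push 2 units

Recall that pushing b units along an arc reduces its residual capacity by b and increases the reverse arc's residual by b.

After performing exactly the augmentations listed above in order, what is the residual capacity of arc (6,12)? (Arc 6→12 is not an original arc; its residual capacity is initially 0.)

Residual capacity of (6,12): 22

after path 1 (3→12→6→2, push 22): res(6,12)=22
after path 2 (3→12→14→2, push 1): res(6,12)=22
after path 3 (3→13→5→10→6→12→11→8→2, push 2): res(6,12)=20
after path 4 (3→7→9→11→8→2, push 6): res(6,12)=20
after path 5 (3→7→9→11→14→2, push 18): res(6,12)=20
after path 6 (3→7→9→11→12→6→2, push 2): res(6,12)=22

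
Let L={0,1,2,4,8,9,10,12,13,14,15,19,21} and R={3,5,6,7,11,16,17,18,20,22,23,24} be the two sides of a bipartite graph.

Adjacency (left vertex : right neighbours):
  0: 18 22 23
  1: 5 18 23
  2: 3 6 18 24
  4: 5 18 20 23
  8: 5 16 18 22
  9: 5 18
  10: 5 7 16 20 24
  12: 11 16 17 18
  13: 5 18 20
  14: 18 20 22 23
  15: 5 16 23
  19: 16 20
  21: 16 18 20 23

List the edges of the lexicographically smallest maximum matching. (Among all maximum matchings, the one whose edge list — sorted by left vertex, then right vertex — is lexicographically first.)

|M| = 9 (so the lex-smallest maximum matching has 9 edges)
process left vertices in ascending order; for each, take the smallest-labelled available neighbour that still permits 9 edges overall, or leave it unmatched if none does
lex-smallest matching: {0-18, 1-5, 2-3, 4-20, 8-16, 10-7, 12-11, 14-22, 15-23}

Lex-smallest maximum matching: {(0,18), (1,5), (2,3), (4,20), (8,16), (10,7), (12,11), (14,22), (15,23)}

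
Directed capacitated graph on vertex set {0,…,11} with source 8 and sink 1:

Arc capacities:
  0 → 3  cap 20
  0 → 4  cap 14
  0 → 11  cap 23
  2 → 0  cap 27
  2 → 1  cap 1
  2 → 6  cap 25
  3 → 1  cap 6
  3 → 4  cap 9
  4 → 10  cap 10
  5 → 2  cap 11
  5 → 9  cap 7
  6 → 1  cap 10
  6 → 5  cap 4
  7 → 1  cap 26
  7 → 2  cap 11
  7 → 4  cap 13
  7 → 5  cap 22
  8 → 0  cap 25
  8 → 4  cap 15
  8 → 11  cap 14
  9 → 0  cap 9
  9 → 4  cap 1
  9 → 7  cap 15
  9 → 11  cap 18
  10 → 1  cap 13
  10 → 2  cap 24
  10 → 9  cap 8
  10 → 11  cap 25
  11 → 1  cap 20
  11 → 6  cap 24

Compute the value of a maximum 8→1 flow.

Maximum flow value: 49

augment #1: 8→11→1 bottleneck 14, total now 14
augment #2: 8→0→3→1 bottleneck 6, total now 20
augment #3: 8→0→11→1 bottleneck 6, total now 26
augment #4: 8→4→10→1 bottleneck 10, total now 36
augment #5: 8→0→11→6→1 bottleneck 10, total now 46
augment #6: 8→0→11→6→5→2→1 bottleneck 1, total now 47
augment #7: 8→0→11→6→5→9→7→1 bottleneck 2, total now 49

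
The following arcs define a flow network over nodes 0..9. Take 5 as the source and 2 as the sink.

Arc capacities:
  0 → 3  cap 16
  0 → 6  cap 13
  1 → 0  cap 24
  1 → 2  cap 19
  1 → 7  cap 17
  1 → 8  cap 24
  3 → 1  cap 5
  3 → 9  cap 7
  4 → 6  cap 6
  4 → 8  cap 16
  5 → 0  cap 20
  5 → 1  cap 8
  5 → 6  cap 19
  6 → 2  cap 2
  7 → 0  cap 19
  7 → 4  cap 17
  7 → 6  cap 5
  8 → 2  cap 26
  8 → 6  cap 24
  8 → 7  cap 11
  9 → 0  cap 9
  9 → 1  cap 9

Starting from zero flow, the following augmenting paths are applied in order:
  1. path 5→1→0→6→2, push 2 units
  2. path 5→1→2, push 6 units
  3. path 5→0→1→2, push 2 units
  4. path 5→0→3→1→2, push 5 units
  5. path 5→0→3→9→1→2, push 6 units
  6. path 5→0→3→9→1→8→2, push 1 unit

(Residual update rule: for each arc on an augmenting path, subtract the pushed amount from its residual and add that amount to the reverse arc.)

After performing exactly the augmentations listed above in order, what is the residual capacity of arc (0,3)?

after path 1 (5→1→0→6→2, push 2): res(0,3)=16
after path 2 (5→1→2, push 6): res(0,3)=16
after path 3 (5→0→1→2, push 2): res(0,3)=16
after path 4 (5→0→3→1→2, push 5): res(0,3)=11
after path 5 (5→0→3→9→1→2, push 6): res(0,3)=5
after path 6 (5→0→3→9→1→8→2, push 1): res(0,3)=4

Residual capacity of (0,3): 4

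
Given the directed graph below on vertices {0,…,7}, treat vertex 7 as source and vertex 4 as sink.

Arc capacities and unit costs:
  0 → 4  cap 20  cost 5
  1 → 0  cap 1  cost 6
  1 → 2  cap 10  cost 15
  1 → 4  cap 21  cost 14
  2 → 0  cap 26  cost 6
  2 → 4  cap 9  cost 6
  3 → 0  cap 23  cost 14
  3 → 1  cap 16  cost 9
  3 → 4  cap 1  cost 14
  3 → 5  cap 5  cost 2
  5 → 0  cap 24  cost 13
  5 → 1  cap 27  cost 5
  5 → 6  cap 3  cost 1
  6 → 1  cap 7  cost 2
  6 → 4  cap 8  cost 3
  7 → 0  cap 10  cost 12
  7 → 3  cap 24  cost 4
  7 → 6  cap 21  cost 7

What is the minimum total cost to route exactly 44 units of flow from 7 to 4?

Minimum cost for 44 units: 865

shortest-cost path #1: 7→6→4 push 8 @ unit cost 10 (adds 80)
shortest-cost path #2: 7→0→4 push 10 @ unit cost 17 (adds 170)
shortest-cost path #3: 7→3→4 push 1 @ unit cost 18 (adds 18)
shortest-cost path #4: 7→6→1→0→4 push 1 @ unit cost 20 (adds 20)
shortest-cost path #5: 7→3→0→4 push 9 @ unit cost 23 (adds 207)
shortest-cost path #6: 7→6→1→4 push 6 @ unit cost 23 (adds 138)
shortest-cost path #7: 7→3→5→1→4 push 5 @ unit cost 25 (adds 125)
shortest-cost path #8: 7→3→0→1→4 push 1 @ unit cost 26 (adds 26)
shortest-cost path #9: 7→3→1→4 push 3 @ unit cost 27 (adds 81)
total cost = 865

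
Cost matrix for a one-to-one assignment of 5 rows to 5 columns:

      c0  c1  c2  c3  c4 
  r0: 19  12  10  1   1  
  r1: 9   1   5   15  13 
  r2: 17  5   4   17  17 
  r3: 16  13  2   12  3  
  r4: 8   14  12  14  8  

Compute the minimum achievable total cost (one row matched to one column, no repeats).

Minimum assignment cost: 17

optimal assignment: row0→col3 (cost 1), row1→col1 (cost 1), row2→col2 (cost 4), row3→col4 (cost 3), row4→col0 (cost 8)
total = 1 + 1 + 4 + 3 + 8 = 17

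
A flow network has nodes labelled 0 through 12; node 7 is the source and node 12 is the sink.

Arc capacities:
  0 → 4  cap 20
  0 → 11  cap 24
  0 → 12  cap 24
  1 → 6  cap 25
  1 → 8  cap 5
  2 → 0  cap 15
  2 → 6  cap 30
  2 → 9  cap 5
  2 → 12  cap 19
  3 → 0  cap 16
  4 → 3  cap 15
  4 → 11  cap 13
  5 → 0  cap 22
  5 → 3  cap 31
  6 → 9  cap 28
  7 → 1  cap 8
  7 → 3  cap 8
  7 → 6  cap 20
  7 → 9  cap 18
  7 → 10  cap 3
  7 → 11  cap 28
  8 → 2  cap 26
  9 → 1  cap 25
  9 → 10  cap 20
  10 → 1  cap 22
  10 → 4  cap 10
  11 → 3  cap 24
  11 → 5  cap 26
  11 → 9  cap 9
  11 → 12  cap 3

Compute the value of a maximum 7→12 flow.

Maximum flow value: 32

augment #1: 7→11→12 bottleneck 3, total now 3
augment #2: 7→3→0→12 bottleneck 8, total now 11
augment #3: 7→1→8→2→12 bottleneck 5, total now 16
augment #4: 7→11→3→0→12 bottleneck 8, total now 24
augment #5: 7→11→5→0→12 bottleneck 8, total now 32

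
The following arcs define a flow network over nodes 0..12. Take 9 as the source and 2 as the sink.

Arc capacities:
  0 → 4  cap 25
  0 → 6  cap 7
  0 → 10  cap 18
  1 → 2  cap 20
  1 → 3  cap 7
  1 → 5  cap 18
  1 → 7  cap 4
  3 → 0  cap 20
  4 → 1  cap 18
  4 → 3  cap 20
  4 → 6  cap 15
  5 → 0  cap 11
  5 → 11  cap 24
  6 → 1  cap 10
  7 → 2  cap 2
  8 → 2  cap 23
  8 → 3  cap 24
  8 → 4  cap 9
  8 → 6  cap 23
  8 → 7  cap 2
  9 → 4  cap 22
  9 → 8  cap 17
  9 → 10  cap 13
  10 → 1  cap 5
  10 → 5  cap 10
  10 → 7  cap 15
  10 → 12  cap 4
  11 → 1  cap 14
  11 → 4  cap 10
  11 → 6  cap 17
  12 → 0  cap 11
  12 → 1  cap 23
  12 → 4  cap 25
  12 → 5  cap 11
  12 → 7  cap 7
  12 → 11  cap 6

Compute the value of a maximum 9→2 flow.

Maximum flow value: 39

augment #1: 9→8→2 bottleneck 17, total now 17
augment #2: 9→4→1→2 bottleneck 18, total now 35
augment #3: 9→10→1→2 bottleneck 2, total now 37
augment #4: 9→10→7→2 bottleneck 2, total now 39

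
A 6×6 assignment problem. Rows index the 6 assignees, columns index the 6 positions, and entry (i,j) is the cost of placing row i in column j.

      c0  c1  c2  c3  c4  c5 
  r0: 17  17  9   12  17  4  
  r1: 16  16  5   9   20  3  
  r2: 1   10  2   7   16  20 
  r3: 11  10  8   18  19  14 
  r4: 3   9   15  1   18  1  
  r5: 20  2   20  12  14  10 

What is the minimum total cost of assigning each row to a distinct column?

one of 2 optimal assignments: row0→col4 (cost 17), row1→col5 (cost 3), row2→col0 (cost 1), row3→col2 (cost 8), row4→col3 (cost 1), row5→col1 (cost 2)
total = 17 + 3 + 1 + 8 + 1 + 2 = 32

Minimum assignment cost: 32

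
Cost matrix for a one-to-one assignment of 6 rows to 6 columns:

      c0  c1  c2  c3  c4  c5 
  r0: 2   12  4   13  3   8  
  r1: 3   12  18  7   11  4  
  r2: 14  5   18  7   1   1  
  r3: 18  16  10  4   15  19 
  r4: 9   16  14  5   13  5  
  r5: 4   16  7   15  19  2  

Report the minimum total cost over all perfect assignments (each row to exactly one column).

Minimum assignment cost: 27

optimal assignment: row0→col4 (cost 3), row1→col0 (cost 3), row2→col1 (cost 5), row3→col3 (cost 4), row4→col5 (cost 5), row5→col2 (cost 7)
total = 3 + 3 + 5 + 4 + 5 + 7 = 27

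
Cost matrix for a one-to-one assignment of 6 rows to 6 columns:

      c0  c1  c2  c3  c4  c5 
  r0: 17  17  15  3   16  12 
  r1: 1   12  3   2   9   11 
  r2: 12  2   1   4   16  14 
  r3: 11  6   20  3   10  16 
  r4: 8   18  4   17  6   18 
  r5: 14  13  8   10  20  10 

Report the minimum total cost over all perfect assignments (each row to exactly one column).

optimal assignment: row0→col3 (cost 3), row1→col0 (cost 1), row2→col2 (cost 1), row3→col1 (cost 6), row4→col4 (cost 6), row5→col5 (cost 10)
total = 3 + 1 + 1 + 6 + 6 + 10 = 27

Minimum assignment cost: 27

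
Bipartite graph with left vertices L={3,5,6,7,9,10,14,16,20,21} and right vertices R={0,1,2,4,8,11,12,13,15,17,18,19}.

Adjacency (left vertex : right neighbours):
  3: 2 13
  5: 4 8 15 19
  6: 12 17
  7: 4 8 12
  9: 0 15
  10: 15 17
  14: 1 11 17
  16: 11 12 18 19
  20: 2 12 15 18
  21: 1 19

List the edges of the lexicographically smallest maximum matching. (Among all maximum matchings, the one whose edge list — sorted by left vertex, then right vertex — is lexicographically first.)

Lex-smallest maximum matching: {(3,2), (5,4), (6,12), (7,8), (9,0), (10,15), (14,1), (16,11), (20,18), (21,19)}

|M| = 10 (so the lex-smallest maximum matching has 10 edges)
process left vertices in ascending order; for each, take the smallest-labelled available neighbour that still permits 10 edges overall, or leave it unmatched if none does
lex-smallest matching: {3-2, 5-4, 6-12, 7-8, 9-0, 10-15, 14-1, 16-11, 20-18, 21-19}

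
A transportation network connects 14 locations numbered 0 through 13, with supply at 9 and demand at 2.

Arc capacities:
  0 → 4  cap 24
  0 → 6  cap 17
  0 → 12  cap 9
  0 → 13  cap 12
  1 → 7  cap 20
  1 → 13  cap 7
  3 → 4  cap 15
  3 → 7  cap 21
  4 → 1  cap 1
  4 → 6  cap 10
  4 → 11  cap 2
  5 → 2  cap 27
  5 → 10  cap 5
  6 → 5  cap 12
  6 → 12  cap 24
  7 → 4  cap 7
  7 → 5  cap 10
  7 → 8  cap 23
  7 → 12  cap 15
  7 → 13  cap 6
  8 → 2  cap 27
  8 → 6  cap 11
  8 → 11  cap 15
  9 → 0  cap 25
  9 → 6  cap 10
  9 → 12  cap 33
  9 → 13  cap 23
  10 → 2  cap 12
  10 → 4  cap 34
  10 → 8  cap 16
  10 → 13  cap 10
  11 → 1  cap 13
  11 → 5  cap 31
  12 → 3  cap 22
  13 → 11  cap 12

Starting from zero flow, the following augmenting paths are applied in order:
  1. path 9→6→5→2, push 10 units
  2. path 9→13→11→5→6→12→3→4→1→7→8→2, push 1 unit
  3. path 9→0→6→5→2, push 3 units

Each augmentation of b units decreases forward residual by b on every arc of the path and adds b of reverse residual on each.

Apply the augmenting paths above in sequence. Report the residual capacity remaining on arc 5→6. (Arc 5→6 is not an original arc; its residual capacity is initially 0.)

after path 1 (9→6→5→2, push 10): res(5,6)=10
after path 2 (9→13→11→5→6→12→3→4→1→7→8→2, push 1): res(5,6)=9
after path 3 (9→0→6→5→2, push 3): res(5,6)=12

Residual capacity of (5,6): 12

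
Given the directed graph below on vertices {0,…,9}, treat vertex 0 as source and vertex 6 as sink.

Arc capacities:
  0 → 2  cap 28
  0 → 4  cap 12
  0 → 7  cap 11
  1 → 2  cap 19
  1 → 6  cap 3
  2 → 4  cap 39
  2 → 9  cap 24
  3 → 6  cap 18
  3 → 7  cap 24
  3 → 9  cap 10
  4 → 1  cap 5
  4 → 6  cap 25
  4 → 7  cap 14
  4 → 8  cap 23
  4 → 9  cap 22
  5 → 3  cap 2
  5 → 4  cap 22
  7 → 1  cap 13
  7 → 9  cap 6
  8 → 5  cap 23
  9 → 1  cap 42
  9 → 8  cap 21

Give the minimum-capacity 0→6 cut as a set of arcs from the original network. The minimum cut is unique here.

Min-cut arcs: {(1,6), (4,6), (5,3)} (total capacity 30)

augment #1: 0→4→6 push 12
augment #2: 0→2→4→6 push 13
augment #3: 0→7→1→6 push 3
augment #4: 0→2→4→8→5→3→6 push 2
max flow = 30; residual-reachable set from 0 gives S-side
cut edges (S→T): {(1,6), (4,6), (5,3)} total cap 30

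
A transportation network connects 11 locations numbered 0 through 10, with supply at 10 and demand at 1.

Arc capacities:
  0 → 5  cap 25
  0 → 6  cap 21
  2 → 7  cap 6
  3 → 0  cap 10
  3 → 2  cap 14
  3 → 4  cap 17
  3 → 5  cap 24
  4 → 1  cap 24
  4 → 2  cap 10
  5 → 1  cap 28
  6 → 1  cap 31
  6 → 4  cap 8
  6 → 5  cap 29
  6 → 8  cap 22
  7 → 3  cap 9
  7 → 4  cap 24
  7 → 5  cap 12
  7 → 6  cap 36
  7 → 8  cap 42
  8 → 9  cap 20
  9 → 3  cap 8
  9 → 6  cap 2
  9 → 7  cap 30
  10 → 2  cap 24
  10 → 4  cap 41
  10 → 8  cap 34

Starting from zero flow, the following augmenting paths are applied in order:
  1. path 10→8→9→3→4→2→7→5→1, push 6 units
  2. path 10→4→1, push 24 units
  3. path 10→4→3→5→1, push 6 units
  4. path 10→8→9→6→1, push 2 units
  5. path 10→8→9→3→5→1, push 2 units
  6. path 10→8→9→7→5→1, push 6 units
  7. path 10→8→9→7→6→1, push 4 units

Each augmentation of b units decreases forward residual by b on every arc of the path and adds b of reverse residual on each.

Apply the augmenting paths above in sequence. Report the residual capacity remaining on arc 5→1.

Residual capacity of (5,1): 8

after path 1 (10→8→9→3→4→2→7→5→1, push 6): res(5,1)=22
after path 2 (10→4→1, push 24): res(5,1)=22
after path 3 (10→4→3→5→1, push 6): res(5,1)=16
after path 4 (10→8→9→6→1, push 2): res(5,1)=16
after path 5 (10→8→9→3→5→1, push 2): res(5,1)=14
after path 6 (10→8→9→7→5→1, push 6): res(5,1)=8
after path 7 (10→8→9→7→6→1, push 4): res(5,1)=8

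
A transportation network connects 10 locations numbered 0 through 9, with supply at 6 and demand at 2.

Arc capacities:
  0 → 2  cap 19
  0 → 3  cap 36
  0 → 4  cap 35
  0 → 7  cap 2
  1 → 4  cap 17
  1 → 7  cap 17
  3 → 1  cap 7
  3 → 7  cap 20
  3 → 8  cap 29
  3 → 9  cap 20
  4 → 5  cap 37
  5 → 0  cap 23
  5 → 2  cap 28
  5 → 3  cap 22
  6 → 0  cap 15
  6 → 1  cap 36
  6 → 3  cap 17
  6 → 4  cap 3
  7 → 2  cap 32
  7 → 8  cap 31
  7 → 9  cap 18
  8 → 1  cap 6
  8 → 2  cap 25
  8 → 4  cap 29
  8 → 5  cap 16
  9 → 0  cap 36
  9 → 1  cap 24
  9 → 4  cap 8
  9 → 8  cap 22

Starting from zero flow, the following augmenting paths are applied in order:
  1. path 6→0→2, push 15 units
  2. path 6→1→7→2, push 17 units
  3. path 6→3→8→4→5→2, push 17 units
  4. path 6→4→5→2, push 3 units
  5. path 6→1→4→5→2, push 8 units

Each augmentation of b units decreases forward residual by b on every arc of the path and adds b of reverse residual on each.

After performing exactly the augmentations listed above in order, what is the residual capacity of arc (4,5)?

after path 1 (6→0→2, push 15): res(4,5)=37
after path 2 (6→1→7→2, push 17): res(4,5)=37
after path 3 (6→3→8→4→5→2, push 17): res(4,5)=20
after path 4 (6→4→5→2, push 3): res(4,5)=17
after path 5 (6→1→4→5→2, push 8): res(4,5)=9

Residual capacity of (4,5): 9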